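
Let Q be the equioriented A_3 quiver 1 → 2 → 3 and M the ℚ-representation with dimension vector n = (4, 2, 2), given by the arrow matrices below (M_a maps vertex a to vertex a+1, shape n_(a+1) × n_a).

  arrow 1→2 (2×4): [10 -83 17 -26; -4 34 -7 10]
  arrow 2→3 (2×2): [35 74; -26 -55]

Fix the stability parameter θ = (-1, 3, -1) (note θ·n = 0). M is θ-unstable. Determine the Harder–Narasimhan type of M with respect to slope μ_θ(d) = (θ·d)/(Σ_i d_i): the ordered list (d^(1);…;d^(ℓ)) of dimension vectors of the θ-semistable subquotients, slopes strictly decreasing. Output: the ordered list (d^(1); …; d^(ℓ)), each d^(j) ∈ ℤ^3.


Interval decomposition of M: I[1,1]^2, I[1,3]^2.
HN type (ℓ=2): μ^(1)=1; μ^(2)=-1

((0, 2, 2); (4, 0, 0))


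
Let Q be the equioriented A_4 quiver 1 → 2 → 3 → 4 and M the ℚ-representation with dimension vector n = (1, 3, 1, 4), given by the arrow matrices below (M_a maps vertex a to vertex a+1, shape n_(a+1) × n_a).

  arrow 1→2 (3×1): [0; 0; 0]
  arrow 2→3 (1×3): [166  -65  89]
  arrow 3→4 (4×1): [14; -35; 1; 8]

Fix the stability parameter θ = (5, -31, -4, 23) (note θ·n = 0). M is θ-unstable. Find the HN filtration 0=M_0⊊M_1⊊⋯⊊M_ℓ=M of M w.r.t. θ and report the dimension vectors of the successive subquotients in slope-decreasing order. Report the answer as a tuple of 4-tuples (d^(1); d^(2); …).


Barcode: M ≅ I[1,1], I[2,2]^2, I[2,4], I[4,4]^3. HN layers by μ_θ (4 steps, strictly decreasing):
  μ^(1)=23; μ^(2)=5; μ^(3)=-4; μ^(4)=-31

((0, 0, 0, 4); (1, 0, 0, 0); (0, 0, 1, 0); (0, 3, 0, 0))


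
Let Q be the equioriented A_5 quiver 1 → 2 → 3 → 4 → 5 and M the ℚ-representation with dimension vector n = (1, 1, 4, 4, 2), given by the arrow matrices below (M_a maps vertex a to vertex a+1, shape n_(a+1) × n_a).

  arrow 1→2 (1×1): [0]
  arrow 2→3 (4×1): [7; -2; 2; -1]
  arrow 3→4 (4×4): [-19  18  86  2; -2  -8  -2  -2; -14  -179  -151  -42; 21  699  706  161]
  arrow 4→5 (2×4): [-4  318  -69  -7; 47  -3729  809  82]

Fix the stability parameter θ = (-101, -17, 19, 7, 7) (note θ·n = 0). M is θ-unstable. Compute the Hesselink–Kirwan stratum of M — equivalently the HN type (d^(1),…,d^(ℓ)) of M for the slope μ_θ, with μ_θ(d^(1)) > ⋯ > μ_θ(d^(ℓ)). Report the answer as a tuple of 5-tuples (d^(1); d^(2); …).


Barcode: M ≅ I[1,1], I[2,5], I[3,3], I[3,4], I[3,5], I[4,4]. HN layers by μ_θ (6 steps, strictly decreasing):
  μ^(1)=19; μ^(2)=13; μ^(3)=11; μ^(4)=7; μ^(5)=-17; μ^(6)=-101

((0, 0, 1, 0, 0); (0, 0, 1, 1, 0); (0, 0, 2, 2, 2); (0, 0, 0, 1, 0); (0, 1, 0, 0, 0); (1, 0, 0, 0, 0))


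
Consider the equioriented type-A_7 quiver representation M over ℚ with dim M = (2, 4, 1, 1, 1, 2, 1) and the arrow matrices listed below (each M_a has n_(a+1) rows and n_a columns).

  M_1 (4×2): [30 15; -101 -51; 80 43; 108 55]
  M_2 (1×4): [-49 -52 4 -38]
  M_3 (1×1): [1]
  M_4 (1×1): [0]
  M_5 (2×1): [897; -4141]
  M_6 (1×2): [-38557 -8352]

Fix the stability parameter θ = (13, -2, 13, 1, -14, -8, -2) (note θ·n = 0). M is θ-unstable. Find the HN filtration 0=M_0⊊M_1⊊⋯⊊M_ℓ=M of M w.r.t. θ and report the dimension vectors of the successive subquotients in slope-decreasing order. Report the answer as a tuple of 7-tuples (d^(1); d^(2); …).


Interval decomposition of M: I[1,2], I[1,4], I[2,2]^2, I[5,7], I[6,6].
HN type (ℓ=5): μ^(1)=7; μ^(2)=11/2; μ^(3)=-2; μ^(4)=-8; μ^(5)=-14

((0, 0, 1, 1, 0, 0, 0); (2, 2, 0, 0, 0, 0, 0); (0, 2, 0, 0, 0, 0, 1); (0, 0, 0, 0, 0, 2, 0); (0, 0, 0, 0, 1, 0, 0))


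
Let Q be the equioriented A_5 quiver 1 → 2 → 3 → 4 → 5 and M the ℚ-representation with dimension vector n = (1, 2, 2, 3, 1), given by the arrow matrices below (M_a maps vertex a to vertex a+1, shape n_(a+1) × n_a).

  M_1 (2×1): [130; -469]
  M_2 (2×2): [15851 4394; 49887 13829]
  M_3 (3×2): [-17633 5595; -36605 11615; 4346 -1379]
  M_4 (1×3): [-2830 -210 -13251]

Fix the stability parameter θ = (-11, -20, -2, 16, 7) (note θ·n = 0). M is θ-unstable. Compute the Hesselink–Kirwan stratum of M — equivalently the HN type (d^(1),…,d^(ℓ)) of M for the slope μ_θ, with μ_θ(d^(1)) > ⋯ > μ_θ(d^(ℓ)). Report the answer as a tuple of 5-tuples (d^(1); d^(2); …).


Barcode: M ≅ I[1,5], I[2,4], I[4,4]. HN layers by μ_θ (5 steps, strictly decreasing):
  μ^(1)=16; μ^(2)=23/2; μ^(3)=-2; μ^(4)=-31/2; μ^(5)=-20

((0, 0, 0, 2, 0); (0, 0, 0, 1, 1); (0, 0, 2, 0, 0); (1, 1, 0, 0, 0); (0, 1, 0, 0, 0))


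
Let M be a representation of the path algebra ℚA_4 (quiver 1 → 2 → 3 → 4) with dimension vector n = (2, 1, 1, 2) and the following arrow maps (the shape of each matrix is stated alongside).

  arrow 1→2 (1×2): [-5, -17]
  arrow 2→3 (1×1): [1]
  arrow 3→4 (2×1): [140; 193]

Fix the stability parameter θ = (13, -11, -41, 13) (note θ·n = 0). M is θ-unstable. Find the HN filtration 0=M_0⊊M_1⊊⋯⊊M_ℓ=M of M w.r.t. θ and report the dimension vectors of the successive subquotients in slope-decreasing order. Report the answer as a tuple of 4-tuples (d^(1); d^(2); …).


Interval decomposition of M: I[1,1], I[1,4], I[4,4].
HN type (ℓ=2): μ^(1)=13; μ^(2)=-13

((1, 0, 0, 2); (1, 1, 1, 0))


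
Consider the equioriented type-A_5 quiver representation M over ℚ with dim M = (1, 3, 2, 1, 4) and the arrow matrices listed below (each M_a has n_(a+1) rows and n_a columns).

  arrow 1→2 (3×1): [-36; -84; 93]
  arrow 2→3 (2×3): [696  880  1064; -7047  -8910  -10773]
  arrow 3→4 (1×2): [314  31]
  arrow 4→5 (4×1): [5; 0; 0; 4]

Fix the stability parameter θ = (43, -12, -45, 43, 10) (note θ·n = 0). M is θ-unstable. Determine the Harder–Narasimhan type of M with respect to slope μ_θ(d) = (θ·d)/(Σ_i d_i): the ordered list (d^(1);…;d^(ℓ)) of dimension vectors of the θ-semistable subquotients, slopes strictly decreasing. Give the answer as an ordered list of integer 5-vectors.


Interval decomposition of M: I[1,5], I[2,2]^2, I[3,3], I[5,5]^3.
HN type (ℓ=5): μ^(1)=53/2; μ^(2)=10; μ^(3)=-14/3; μ^(4)=-12; μ^(5)=-45

((0, 0, 0, 1, 1); (0, 0, 0, 0, 3); (1, 1, 1, 0, 0); (0, 2, 0, 0, 0); (0, 0, 1, 0, 0))


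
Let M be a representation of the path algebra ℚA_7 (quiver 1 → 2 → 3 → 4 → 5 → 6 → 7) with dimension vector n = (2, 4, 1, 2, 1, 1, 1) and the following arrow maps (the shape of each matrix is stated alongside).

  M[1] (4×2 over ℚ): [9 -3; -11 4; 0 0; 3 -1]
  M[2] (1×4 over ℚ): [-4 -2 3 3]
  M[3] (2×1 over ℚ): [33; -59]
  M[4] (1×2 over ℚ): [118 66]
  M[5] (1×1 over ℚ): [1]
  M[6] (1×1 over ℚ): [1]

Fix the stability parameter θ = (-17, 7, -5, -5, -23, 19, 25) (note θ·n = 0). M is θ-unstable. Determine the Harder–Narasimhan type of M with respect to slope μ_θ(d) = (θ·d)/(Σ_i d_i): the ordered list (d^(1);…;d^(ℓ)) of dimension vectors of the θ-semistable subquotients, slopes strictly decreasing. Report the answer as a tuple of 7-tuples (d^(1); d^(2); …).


Barcode: M ≅ I[1,2], I[1,4], I[2,2]^2, I[4,7]. HN layers by μ_θ (6 steps, strictly decreasing):
  μ^(1)=25; μ^(2)=19; μ^(3)=7; μ^(4)=-1; μ^(5)=-14; μ^(6)=-17

((0, 0, 0, 0, 0, 0, 1); (0, 0, 0, 0, 0, 1, 0); (0, 3, 0, 0, 0, 0, 0); (0, 1, 1, 1, 0, 0, 0); (0, 0, 0, 1, 1, 0, 0); (2, 0, 0, 0, 0, 0, 0))


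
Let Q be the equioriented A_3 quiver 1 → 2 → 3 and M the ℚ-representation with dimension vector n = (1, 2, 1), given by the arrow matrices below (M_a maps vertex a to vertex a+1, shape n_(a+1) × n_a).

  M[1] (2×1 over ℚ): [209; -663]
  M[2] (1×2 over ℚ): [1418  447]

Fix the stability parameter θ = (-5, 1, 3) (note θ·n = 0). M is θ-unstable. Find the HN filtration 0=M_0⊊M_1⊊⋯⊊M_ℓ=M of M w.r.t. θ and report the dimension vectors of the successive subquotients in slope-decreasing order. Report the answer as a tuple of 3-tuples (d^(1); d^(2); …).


Barcode: M ≅ I[1,3], I[2,2]. HN layers by μ_θ (3 steps, strictly decreasing):
  μ^(1)=3; μ^(2)=1; μ^(3)=-5

((0, 0, 1); (0, 2, 0); (1, 0, 0))


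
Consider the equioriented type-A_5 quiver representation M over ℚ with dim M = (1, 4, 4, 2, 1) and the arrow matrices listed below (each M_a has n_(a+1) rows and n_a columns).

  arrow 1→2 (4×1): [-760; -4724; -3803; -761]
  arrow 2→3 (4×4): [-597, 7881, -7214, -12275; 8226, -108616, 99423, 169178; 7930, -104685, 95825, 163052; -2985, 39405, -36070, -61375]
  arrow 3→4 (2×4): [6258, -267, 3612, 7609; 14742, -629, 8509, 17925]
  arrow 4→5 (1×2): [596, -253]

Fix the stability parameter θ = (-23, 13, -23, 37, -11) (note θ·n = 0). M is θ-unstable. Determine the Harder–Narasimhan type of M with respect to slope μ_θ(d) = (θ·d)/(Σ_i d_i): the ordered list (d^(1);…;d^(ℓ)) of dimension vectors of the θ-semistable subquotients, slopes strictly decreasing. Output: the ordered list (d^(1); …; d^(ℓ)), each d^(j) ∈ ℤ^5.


Via rank(M_{q-1}∘⋯∘M_p): M ≅ I[1,5], I[2,2], I[2,3], I[2,4], I[3,3].
μ_θ-semistable layers: μ^(1)=37; μ^(2)=13; μ^(3)=-5; μ^(4)=-23

((0, 0, 0, 1, 0); (0, 1, 0, 1, 1); (0, 3, 3, 0, 0); (1, 0, 1, 0, 0))


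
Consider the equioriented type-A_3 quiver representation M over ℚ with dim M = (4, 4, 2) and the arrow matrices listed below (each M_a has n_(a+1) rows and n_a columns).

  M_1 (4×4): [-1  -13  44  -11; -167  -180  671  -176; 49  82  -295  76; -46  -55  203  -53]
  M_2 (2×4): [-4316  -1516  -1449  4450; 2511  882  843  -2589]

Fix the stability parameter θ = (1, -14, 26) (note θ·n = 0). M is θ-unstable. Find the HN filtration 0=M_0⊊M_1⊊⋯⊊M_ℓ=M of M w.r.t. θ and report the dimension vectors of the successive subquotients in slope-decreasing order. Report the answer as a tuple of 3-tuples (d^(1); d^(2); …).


Interval decomposition of M: I[1,1], I[1,2], I[1,3]^2, I[2,2].
HN type (ℓ=4): μ^(1)=26; μ^(2)=1; μ^(3)=-13/2; μ^(4)=-14

((0, 0, 2); (1, 0, 0); (3, 3, 0); (0, 1, 0))


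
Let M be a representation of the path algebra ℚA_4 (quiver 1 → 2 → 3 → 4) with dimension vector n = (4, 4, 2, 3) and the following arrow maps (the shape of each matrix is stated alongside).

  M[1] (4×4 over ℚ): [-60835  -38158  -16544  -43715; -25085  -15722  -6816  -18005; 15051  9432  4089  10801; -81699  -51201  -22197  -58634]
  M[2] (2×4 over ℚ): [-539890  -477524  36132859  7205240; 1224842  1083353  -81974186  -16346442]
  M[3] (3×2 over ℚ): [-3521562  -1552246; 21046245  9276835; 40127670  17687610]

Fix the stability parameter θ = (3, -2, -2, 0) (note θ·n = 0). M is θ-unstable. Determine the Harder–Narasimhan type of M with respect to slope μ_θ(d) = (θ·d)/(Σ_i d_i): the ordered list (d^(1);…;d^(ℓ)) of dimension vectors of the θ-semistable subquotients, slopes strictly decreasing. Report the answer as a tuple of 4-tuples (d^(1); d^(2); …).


Barcode: M ≅ I[1,1], I[1,2], I[1,3], I[1,4], I[2,2], I[4,4]^2. HN layers by μ_θ (5 steps, strictly decreasing):
  μ^(1)=3; μ^(2)=1/2; μ^(3)=0; μ^(4)=-1/3; μ^(5)=-2

((1, 0, 0, 0); (1, 1, 0, 0); (0, 0, 0, 3); (2, 2, 2, 0); (0, 1, 0, 0))


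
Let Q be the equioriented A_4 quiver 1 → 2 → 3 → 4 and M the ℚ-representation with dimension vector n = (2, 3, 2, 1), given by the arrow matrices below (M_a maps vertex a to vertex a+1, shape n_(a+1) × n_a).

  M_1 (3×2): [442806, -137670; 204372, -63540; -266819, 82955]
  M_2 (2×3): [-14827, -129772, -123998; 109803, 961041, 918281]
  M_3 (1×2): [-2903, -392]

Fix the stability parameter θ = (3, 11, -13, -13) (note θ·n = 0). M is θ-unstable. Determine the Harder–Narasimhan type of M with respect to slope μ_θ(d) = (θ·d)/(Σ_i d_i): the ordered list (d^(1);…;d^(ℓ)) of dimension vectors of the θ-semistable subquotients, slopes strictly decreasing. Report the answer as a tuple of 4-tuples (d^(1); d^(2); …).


Interval decomposition of M: I[1,1], I[1,3], I[2,2], I[2,4].
HN type (ℓ=4): μ^(1)=11; μ^(2)=3; μ^(3)=1/3; μ^(4)=-5

((0, 1, 0, 0); (1, 0, 0, 0); (1, 1, 1, 0); (0, 1, 1, 1))


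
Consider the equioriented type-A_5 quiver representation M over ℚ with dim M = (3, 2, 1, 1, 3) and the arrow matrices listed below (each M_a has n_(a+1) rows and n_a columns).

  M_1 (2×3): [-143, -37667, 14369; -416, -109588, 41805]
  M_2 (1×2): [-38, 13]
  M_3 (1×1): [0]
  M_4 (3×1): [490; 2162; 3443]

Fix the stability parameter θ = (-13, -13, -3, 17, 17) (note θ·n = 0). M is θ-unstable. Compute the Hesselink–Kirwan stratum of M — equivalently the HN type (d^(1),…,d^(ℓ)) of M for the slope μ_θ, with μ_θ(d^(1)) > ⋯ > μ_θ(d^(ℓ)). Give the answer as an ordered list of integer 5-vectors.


Via rank(M_{q-1}∘⋯∘M_p): M ≅ I[1,1], I[1,2], I[1,3], I[4,5], I[5,5]^2.
μ_θ-semistable layers: μ^(1)=17; μ^(2)=-3; μ^(3)=-13

((0, 0, 0, 1, 3); (0, 0, 1, 0, 0); (3, 2, 0, 0, 0))


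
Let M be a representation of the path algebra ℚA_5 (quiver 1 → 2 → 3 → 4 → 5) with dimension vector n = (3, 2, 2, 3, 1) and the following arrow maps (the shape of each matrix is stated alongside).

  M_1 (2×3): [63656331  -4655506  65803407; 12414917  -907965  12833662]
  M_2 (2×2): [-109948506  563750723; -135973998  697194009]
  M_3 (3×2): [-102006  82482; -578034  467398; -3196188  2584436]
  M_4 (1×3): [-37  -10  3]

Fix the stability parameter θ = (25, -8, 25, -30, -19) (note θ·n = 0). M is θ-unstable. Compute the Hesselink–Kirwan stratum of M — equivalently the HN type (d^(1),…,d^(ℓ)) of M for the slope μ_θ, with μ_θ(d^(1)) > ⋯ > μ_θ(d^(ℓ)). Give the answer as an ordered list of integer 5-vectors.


Barcode: M ≅ I[1,1], I[1,2], I[1,3], I[3,5], I[4,4]^2. HN layers by μ_θ (4 steps, strictly decreasing):
  μ^(1)=25; μ^(2)=17/2; μ^(3)=-8; μ^(4)=-30

((1, 0, 1, 0, 0); (2, 2, 0, 0, 0); (0, 0, 1, 1, 1); (0, 0, 0, 2, 0))


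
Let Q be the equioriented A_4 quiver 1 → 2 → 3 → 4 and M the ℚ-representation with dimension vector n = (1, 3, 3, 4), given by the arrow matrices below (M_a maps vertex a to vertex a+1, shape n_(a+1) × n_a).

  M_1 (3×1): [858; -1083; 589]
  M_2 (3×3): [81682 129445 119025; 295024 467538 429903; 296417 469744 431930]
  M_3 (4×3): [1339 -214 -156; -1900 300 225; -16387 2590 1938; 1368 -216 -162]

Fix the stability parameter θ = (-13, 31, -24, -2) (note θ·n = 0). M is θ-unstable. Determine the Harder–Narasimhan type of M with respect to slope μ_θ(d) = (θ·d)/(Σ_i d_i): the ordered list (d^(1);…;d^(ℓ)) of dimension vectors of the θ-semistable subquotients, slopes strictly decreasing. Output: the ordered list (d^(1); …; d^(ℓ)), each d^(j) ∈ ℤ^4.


Via rank(M_{q-1}∘⋯∘M_p): M ≅ I[1,3], I[2,4]^2, I[4,4]^2.
μ_θ-semistable layers: μ^(1)=7/2; μ^(2)=5/3; μ^(3)=-2; μ^(4)=-13

((0, 1, 1, 0); (0, 2, 2, 2); (0, 0, 0, 2); (1, 0, 0, 0))


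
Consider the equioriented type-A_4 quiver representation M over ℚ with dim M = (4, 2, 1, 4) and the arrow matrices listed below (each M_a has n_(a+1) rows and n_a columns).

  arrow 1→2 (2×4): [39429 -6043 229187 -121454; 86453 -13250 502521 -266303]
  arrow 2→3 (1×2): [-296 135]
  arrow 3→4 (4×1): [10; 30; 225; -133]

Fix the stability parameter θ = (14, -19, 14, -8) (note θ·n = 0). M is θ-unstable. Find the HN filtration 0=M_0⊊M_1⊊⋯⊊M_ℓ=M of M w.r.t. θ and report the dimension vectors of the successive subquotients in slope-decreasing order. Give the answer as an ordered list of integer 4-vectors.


Barcode: M ≅ I[1,1]^2, I[1,2], I[1,4], I[4,4]^3. HN layers by μ_θ (4 steps, strictly decreasing):
  μ^(1)=14; μ^(2)=3; μ^(3)=-5/2; μ^(4)=-8

((2, 0, 0, 0); (0, 0, 1, 1); (2, 2, 0, 0); (0, 0, 0, 3))


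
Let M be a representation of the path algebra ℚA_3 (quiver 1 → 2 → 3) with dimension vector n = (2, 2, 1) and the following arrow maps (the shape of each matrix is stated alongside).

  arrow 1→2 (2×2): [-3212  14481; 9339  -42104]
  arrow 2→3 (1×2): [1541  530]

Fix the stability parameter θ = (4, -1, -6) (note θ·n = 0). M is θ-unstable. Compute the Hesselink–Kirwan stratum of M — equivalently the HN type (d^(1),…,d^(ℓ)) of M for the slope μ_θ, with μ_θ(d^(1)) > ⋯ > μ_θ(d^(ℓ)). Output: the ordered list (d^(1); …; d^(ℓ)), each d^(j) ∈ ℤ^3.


Via rank(M_{q-1}∘⋯∘M_p): M ≅ I[1,2], I[1,3].
μ_θ-semistable layers: μ^(1)=3/2; μ^(2)=-1

((1, 1, 0); (1, 1, 1))


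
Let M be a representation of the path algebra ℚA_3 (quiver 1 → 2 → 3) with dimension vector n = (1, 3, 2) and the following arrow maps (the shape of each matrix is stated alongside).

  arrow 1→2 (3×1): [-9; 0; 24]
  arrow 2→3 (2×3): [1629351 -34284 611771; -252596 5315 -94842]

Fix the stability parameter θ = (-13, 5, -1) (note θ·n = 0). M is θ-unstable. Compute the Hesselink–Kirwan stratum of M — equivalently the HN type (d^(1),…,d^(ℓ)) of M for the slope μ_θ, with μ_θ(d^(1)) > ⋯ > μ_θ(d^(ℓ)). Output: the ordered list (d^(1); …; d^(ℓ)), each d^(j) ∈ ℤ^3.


Interval decomposition of M: I[1,3], I[2,2], I[2,3].
HN type (ℓ=3): μ^(1)=5; μ^(2)=2; μ^(3)=-13

((0, 1, 0); (0, 2, 2); (1, 0, 0))


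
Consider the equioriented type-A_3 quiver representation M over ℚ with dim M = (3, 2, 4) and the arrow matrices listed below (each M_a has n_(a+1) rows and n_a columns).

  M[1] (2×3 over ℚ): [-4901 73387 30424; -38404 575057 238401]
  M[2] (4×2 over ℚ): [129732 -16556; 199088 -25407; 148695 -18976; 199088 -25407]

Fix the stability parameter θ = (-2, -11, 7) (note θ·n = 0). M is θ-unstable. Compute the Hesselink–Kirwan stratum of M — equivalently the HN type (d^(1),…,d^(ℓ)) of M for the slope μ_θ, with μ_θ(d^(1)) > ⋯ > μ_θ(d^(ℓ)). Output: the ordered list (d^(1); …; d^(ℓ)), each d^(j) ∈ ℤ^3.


Barcode: M ≅ I[1,1], I[1,3]^2, I[3,3]^2. HN layers by μ_θ (3 steps, strictly decreasing):
  μ^(1)=7; μ^(2)=-2; μ^(3)=-13/2

((0, 0, 4); (1, 0, 0); (2, 2, 0))


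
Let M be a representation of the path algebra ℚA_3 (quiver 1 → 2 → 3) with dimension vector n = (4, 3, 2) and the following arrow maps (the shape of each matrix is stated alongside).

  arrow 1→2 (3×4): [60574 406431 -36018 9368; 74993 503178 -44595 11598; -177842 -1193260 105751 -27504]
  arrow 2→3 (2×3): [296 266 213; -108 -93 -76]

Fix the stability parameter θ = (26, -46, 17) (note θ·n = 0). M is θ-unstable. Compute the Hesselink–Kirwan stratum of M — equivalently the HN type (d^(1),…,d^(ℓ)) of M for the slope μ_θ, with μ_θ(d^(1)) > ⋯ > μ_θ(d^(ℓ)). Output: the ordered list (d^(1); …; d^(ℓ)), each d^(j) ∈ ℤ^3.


Barcode: M ≅ I[1,1], I[1,2], I[1,3]^2. HN layers by μ_θ (3 steps, strictly decreasing):
  μ^(1)=26; μ^(2)=17; μ^(3)=-10

((1, 0, 0); (0, 0, 2); (3, 3, 0))


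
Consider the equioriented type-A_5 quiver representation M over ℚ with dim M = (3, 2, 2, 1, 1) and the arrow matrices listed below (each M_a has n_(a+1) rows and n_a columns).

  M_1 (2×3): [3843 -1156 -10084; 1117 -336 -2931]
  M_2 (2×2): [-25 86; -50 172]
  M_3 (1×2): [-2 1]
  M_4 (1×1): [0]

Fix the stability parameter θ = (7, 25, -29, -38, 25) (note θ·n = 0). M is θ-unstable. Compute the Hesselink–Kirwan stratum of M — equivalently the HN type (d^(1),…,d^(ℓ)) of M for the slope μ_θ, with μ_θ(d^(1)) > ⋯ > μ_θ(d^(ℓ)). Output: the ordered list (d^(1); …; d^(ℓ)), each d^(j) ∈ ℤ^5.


Barcode: M ≅ I[1,1], I[1,2], I[1,3], I[3,4], I[5,5]. HN layers by μ_θ (4 steps, strictly decreasing):
  μ^(1)=25; μ^(2)=7; μ^(3)=1; μ^(4)=-67/2

((0, 1, 0, 0, 1); (2, 0, 0, 0, 0); (1, 1, 1, 0, 0); (0, 0, 1, 1, 0))


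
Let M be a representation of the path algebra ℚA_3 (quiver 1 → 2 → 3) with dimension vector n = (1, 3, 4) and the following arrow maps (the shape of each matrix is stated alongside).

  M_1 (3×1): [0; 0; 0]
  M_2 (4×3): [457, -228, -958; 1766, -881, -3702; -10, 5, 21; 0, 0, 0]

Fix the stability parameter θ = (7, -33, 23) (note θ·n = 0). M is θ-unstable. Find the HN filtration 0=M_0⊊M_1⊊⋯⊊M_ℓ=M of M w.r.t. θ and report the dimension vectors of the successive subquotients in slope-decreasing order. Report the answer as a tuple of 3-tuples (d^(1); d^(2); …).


Interval decomposition of M: I[1,1], I[2,3]^3, I[3,3].
HN type (ℓ=3): μ^(1)=23; μ^(2)=7; μ^(3)=-33

((0, 0, 4); (1, 0, 0); (0, 3, 0))


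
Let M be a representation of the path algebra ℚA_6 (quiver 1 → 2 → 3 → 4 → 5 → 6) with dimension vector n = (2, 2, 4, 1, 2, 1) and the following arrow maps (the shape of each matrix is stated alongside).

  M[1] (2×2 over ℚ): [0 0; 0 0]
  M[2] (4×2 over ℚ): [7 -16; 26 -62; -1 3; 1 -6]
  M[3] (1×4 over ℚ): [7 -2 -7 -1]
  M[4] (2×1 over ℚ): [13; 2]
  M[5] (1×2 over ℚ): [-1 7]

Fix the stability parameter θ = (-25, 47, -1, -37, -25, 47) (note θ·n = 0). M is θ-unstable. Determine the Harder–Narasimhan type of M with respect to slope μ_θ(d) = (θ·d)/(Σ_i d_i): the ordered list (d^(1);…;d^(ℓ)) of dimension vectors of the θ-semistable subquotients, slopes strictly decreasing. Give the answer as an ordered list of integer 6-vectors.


Barcode: M ≅ I[1,1]^2, I[2,3], I[2,6], I[3,3]^2, I[5,5]. HN layers by μ_θ (5 steps, strictly decreasing):
  μ^(1)=47; μ^(2)=23; μ^(3)=-1; μ^(4)=-4; μ^(5)=-25

((0, 0, 0, 0, 0, 1); (0, 1, 1, 0, 0, 0); (0, 0, 2, 0, 0, 0); (0, 1, 1, 1, 1, 0); (2, 0, 0, 0, 1, 0))


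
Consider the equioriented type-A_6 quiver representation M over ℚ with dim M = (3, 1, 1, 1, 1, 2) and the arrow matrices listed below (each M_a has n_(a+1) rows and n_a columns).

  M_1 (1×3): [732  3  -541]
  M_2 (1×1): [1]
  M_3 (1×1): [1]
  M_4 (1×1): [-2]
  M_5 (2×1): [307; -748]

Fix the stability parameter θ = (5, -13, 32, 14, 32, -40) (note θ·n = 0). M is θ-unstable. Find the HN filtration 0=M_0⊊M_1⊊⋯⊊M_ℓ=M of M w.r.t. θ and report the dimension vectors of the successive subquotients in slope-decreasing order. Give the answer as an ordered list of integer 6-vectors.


Barcode: M ≅ I[1,1]^2, I[1,6], I[6,6]. HN layers by μ_θ (4 steps, strictly decreasing):
  μ^(1)=19/2; μ^(2)=5; μ^(3)=-4; μ^(4)=-40

((0, 0, 1, 1, 1, 1); (2, 0, 0, 0, 0, 0); (1, 1, 0, 0, 0, 0); (0, 0, 0, 0, 0, 1))


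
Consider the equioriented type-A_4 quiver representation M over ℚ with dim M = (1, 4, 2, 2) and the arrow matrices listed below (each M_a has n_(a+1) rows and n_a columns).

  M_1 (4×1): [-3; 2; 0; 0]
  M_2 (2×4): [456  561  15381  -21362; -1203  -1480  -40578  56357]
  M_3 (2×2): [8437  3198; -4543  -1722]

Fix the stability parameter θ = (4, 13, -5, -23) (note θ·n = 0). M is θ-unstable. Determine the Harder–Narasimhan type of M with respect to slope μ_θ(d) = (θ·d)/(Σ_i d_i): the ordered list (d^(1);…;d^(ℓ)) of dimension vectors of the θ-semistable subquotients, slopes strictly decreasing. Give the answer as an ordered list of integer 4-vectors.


Barcode: M ≅ I[1,3], I[2,2]^2, I[2,4], I[4,4]. HN layers by μ_θ (4 steps, strictly decreasing):
  μ^(1)=13; μ^(2)=4; μ^(3)=-5; μ^(4)=-23

((0, 2, 0, 0); (1, 1, 1, 0); (0, 1, 1, 1); (0, 0, 0, 1))


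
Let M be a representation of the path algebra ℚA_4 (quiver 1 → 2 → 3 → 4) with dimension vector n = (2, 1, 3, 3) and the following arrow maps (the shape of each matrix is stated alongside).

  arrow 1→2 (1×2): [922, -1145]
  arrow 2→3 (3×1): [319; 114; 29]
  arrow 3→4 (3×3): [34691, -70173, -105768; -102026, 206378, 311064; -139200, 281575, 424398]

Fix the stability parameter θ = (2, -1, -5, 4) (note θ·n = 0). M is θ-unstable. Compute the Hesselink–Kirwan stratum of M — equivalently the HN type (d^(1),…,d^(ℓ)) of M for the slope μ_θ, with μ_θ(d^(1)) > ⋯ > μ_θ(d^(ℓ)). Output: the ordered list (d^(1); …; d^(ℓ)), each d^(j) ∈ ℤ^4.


Interval decomposition of M: I[1,1], I[1,4], I[3,3], I[3,4], I[4,4].
HN type (ℓ=4): μ^(1)=4; μ^(2)=2; μ^(3)=-4/3; μ^(4)=-5

((0, 0, 0, 3); (1, 0, 0, 0); (1, 1, 1, 0); (0, 0, 2, 0))


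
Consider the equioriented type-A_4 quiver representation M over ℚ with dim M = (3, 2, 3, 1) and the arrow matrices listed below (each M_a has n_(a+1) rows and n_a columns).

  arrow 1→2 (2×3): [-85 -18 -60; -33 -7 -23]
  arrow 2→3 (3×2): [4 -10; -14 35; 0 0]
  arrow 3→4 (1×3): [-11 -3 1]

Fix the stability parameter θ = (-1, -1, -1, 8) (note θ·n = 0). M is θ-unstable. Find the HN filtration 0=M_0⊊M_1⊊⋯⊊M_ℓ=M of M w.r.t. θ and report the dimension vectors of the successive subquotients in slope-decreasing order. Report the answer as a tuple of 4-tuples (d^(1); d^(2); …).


Barcode: M ≅ I[1,1], I[1,2], I[1,4], I[3,3]^2. HN layers by μ_θ (2 steps, strictly decreasing):
  μ^(1)=8; μ^(2)=-1

((0, 0, 0, 1); (3, 2, 3, 0))


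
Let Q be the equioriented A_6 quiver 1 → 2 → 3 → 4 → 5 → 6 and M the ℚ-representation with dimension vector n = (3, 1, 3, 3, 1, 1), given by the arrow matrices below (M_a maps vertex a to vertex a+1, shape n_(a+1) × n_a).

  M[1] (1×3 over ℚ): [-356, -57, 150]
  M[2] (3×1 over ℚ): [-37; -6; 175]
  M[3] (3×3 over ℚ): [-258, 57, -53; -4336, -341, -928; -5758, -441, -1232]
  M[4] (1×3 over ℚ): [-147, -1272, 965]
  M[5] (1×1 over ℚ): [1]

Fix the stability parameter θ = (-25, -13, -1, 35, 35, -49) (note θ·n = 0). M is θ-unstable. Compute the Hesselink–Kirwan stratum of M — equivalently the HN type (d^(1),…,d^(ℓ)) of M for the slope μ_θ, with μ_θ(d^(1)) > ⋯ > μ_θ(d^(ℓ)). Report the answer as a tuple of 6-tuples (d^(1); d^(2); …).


Barcode: M ≅ I[1,1]^2, I[1,6], I[3,4]^2. HN layers by μ_θ (5 steps, strictly decreasing):
  μ^(1)=35; μ^(2)=7; μ^(3)=-1; μ^(4)=-13; μ^(5)=-25

((0, 0, 0, 2, 0, 0); (0, 0, 0, 1, 1, 1); (0, 0, 3, 0, 0, 0); (0, 1, 0, 0, 0, 0); (3, 0, 0, 0, 0, 0))


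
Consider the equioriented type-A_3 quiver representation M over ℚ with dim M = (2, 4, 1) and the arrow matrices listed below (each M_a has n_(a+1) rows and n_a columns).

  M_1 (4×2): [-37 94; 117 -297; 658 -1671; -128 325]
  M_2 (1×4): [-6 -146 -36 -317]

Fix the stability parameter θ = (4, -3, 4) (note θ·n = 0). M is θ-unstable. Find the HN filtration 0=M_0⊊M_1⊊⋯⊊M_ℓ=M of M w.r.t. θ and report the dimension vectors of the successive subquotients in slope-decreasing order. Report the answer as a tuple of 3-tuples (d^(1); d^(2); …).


Interval decomposition of M: I[1,2], I[1,3], I[2,2]^2.
HN type (ℓ=3): μ^(1)=4; μ^(2)=1/2; μ^(3)=-3

((0, 0, 1); (2, 2, 0); (0, 2, 0))


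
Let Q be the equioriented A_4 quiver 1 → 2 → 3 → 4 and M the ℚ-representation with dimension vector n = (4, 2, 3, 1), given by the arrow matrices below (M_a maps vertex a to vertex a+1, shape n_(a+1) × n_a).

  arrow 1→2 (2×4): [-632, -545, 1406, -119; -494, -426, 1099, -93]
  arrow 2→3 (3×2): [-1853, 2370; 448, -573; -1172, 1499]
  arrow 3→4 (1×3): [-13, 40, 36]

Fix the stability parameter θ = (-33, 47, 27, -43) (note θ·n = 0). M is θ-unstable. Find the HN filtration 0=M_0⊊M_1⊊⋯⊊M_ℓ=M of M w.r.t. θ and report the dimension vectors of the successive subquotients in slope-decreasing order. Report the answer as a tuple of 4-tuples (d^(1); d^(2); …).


Via rank(M_{q-1}∘⋯∘M_p): M ≅ I[1,1]^2, I[1,3], I[1,4], I[3,3].
μ_θ-semistable layers: μ^(1)=37; μ^(2)=27; μ^(3)=31/3; μ^(4)=-33

((0, 1, 1, 0); (0, 0, 1, 0); (0, 1, 1, 1); (4, 0, 0, 0))


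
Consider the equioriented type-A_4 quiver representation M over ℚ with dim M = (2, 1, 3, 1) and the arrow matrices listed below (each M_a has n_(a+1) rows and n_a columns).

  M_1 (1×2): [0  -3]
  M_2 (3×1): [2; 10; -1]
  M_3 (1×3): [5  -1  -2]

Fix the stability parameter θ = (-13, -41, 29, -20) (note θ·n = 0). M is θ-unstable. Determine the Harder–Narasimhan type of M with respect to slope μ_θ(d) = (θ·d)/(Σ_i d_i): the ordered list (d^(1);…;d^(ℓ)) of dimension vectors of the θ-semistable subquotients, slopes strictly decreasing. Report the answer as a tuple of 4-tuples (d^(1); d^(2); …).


Via rank(M_{q-1}∘⋯∘M_p): M ≅ I[1,1], I[1,4], I[3,3]^2.
μ_θ-semistable layers: μ^(1)=29; μ^(2)=9/2; μ^(3)=-13; μ^(4)=-27

((0, 0, 2, 0); (0, 0, 1, 1); (1, 0, 0, 0); (1, 1, 0, 0))


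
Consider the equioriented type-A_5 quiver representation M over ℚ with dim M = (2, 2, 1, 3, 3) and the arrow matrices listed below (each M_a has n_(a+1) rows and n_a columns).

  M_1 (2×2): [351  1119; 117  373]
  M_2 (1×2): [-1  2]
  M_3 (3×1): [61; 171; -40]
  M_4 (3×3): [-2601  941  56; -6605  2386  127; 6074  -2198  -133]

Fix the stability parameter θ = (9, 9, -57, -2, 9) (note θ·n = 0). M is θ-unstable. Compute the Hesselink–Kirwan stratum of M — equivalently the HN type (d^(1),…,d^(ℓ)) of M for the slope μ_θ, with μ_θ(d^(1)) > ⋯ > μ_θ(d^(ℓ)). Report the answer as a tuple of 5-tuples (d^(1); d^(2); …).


Interval decomposition of M: I[1,1], I[1,5], I[2,2], I[4,5]^2.
HN type (ℓ=3): μ^(1)=9; μ^(2)=-2; μ^(3)=-13

((1, 1, 0, 0, 3); (0, 0, 0, 3, 0); (1, 1, 1, 0, 0))


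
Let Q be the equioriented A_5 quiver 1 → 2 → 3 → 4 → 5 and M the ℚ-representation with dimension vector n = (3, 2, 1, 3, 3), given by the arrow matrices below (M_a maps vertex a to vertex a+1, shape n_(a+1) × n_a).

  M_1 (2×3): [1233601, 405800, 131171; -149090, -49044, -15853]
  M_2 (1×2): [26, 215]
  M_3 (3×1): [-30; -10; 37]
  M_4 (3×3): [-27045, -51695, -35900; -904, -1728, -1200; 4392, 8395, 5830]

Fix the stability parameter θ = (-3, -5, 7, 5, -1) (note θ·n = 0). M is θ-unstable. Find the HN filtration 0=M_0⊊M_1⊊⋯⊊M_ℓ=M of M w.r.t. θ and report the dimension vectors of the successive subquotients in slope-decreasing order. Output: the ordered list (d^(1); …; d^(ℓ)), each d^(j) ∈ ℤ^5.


Via rank(M_{q-1}∘⋯∘M_p): M ≅ I[1,1], I[1,2], I[1,4], I[4,5]^2, I[5,5].
μ_θ-semistable layers: μ^(1)=6; μ^(2)=2; μ^(3)=-1; μ^(4)=-3; μ^(5)=-4

((0, 0, 1, 1, 0); (0, 0, 0, 2, 2); (0, 0, 0, 0, 1); (1, 0, 0, 0, 0); (2, 2, 0, 0, 0))


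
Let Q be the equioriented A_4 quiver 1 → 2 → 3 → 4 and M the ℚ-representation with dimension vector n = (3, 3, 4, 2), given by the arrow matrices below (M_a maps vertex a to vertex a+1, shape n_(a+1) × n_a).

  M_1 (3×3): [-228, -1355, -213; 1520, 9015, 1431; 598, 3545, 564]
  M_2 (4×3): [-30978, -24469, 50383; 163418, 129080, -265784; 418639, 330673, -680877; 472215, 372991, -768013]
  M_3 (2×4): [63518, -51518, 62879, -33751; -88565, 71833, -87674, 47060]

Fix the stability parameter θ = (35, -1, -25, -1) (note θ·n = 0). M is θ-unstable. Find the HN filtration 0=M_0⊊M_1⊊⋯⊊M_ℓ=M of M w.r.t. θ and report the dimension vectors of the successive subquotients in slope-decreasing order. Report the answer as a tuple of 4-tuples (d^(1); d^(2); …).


Via rank(M_{q-1}∘⋯∘M_p): M ≅ I[1,1], I[1,4]^2, I[2,3], I[3,3].
μ_θ-semistable layers: μ^(1)=35; μ^(2)=2; μ^(3)=-13; μ^(4)=-25

((1, 0, 0, 0); (2, 2, 2, 2); (0, 1, 1, 0); (0, 0, 1, 0))


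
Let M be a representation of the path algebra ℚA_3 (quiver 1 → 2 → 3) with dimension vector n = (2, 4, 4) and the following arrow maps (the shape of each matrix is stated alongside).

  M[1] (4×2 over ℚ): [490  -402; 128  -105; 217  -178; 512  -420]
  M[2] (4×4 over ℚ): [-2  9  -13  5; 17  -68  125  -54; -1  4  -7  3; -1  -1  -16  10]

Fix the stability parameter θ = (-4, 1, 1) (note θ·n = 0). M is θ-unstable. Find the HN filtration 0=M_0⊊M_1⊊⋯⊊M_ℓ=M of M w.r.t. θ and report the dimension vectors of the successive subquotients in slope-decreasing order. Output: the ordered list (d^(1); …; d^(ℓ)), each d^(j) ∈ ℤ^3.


Via rank(M_{q-1}∘⋯∘M_p): M ≅ I[1,3]^2, I[2,2], I[2,3], I[3,3].
μ_θ-semistable layers: μ^(1)=1; μ^(2)=-4

((0, 4, 4); (2, 0, 0))


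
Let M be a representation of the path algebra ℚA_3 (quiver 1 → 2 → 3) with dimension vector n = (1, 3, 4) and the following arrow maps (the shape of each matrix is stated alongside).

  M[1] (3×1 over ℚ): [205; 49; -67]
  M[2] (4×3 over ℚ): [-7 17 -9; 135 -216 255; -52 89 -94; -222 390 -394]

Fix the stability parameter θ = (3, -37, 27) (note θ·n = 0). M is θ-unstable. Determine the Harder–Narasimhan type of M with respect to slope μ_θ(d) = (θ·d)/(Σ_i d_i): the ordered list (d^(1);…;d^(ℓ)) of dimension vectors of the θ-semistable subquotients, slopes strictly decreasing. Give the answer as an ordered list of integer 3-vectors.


Via rank(M_{q-1}∘⋯∘M_p): M ≅ I[1,3], I[2,2], I[2,3], I[3,3]^2.
μ_θ-semistable layers: μ^(1)=27; μ^(2)=-17; μ^(3)=-37

((0, 0, 4); (1, 1, 0); (0, 2, 0))


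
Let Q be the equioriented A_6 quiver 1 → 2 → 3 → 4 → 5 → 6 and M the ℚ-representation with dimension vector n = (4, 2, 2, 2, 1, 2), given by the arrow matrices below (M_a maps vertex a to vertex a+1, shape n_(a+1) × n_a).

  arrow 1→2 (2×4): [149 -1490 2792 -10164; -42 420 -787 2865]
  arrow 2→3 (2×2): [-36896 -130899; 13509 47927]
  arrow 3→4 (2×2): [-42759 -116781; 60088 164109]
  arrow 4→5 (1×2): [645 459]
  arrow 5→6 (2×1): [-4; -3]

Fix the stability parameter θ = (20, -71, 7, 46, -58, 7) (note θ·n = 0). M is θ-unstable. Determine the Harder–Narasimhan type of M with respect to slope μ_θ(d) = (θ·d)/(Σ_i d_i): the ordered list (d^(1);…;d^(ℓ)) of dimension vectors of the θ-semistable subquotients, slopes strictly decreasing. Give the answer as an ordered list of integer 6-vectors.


Barcode: M ≅ I[1,1]^2, I[1,4], I[1,6], I[6,6]. HN layers by μ_θ (5 steps, strictly decreasing):
  μ^(1)=46; μ^(2)=20; μ^(3)=7; μ^(4)=-5/3; μ^(5)=-51/2

((0, 0, 0, 1, 0, 0); (2, 0, 0, 0, 0, 0); (0, 0, 1, 0, 0, 2); (0, 0, 1, 1, 1, 0); (2, 2, 0, 0, 0, 0))


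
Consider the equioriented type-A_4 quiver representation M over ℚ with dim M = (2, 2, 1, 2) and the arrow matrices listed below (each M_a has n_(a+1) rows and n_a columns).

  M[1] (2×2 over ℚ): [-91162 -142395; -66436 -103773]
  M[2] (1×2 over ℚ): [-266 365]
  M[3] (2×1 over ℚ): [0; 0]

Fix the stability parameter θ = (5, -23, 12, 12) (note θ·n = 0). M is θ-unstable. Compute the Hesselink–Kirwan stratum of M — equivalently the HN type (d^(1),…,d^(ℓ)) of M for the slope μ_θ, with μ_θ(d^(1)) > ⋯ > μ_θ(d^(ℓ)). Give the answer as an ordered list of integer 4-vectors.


Interval decomposition of M: I[1,2], I[1,3], I[4,4]^2.
HN type (ℓ=2): μ^(1)=12; μ^(2)=-9

((0, 0, 1, 2); (2, 2, 0, 0))


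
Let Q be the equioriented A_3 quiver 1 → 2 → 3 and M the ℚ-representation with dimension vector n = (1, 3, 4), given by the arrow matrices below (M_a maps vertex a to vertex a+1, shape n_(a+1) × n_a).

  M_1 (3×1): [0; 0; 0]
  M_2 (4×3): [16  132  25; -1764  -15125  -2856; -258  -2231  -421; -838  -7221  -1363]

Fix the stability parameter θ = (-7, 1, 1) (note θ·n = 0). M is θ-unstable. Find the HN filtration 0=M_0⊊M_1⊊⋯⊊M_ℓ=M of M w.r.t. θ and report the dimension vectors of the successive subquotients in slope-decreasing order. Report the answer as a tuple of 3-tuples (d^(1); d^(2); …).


Barcode: M ≅ I[1,1], I[2,3]^3, I[3,3]. HN layers by μ_θ (2 steps, strictly decreasing):
  μ^(1)=1; μ^(2)=-7

((0, 3, 4); (1, 0, 0))


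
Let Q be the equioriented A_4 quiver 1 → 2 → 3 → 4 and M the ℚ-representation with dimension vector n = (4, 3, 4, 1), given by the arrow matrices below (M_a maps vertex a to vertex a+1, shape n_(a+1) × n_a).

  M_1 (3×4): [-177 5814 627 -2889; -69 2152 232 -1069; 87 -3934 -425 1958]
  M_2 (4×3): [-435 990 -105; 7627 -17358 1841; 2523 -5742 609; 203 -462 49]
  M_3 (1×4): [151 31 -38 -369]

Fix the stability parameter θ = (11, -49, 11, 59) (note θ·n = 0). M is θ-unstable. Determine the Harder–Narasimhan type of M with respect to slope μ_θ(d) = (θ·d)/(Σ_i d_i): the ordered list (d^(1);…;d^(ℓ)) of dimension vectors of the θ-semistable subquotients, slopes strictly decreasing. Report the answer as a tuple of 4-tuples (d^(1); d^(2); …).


Via rank(M_{q-1}∘⋯∘M_p): M ≅ I[1,1], I[1,2]^2, I[1,4], I[3,3]^3.
μ_θ-semistable layers: μ^(1)=59; μ^(2)=11; μ^(3)=-19

((0, 0, 0, 1); (1, 0, 4, 0); (3, 3, 0, 0))


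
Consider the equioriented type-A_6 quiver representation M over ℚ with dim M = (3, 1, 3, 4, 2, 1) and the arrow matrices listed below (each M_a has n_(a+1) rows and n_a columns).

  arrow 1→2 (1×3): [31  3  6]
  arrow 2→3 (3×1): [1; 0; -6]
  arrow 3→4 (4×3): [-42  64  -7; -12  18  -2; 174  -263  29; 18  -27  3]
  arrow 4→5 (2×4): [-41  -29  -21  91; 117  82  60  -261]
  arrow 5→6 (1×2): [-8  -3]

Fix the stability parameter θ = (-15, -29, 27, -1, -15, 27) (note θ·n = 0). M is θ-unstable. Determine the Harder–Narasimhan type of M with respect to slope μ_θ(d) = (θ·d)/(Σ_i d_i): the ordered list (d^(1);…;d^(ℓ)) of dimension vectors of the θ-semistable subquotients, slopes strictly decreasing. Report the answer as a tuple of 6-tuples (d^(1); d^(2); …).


Via rank(M_{q-1}∘⋯∘M_p): M ≅ I[1,1]^2, I[1,3], I[3,5], I[3,6], I[4,4]^2.
μ_θ-semistable layers: μ^(1)=27; μ^(2)=11/3; μ^(3)=-1; μ^(4)=-15; μ^(5)=-22

((0, 0, 1, 0, 0, 1); (0, 0, 2, 2, 2, 0); (0, 0, 0, 2, 0, 0); (2, 0, 0, 0, 0, 0); (1, 1, 0, 0, 0, 0))


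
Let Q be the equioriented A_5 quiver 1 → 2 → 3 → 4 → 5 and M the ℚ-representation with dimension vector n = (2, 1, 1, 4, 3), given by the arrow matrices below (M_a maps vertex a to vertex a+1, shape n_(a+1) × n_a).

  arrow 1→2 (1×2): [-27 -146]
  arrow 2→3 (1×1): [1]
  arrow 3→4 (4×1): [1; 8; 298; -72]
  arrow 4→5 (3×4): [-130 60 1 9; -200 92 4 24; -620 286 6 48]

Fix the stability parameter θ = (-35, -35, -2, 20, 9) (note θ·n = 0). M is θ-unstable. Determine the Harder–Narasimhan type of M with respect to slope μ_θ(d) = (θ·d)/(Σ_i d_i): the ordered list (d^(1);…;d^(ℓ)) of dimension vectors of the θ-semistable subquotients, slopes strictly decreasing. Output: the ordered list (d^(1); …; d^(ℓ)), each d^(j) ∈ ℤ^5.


Barcode: M ≅ I[1,1], I[1,4], I[4,4], I[4,5]^2, I[5,5]. HN layers by μ_θ (5 steps, strictly decreasing):
  μ^(1)=20; μ^(2)=29/2; μ^(3)=9; μ^(4)=-2; μ^(5)=-35

((0, 0, 0, 2, 0); (0, 0, 0, 2, 2); (0, 0, 0, 0, 1); (0, 0, 1, 0, 0); (2, 1, 0, 0, 0))


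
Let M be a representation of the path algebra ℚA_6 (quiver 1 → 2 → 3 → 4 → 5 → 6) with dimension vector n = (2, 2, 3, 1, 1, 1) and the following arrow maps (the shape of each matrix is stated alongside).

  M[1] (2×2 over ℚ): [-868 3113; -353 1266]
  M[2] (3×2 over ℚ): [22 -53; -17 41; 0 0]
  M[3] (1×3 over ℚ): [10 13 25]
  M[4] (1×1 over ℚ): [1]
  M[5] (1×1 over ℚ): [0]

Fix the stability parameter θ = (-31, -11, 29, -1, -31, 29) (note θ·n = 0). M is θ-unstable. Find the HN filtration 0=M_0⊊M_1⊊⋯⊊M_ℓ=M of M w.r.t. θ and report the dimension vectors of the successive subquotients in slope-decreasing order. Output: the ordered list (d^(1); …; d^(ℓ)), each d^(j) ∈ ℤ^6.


Via rank(M_{q-1}∘⋯∘M_p): M ≅ I[1,3], I[1,5], I[3,3], I[6,6].
μ_θ-semistable layers: μ^(1)=29; μ^(2)=-1; μ^(3)=-11; μ^(4)=-31

((0, 0, 2, 0, 0, 1); (0, 0, 1, 1, 1, 0); (0, 2, 0, 0, 0, 0); (2, 0, 0, 0, 0, 0))


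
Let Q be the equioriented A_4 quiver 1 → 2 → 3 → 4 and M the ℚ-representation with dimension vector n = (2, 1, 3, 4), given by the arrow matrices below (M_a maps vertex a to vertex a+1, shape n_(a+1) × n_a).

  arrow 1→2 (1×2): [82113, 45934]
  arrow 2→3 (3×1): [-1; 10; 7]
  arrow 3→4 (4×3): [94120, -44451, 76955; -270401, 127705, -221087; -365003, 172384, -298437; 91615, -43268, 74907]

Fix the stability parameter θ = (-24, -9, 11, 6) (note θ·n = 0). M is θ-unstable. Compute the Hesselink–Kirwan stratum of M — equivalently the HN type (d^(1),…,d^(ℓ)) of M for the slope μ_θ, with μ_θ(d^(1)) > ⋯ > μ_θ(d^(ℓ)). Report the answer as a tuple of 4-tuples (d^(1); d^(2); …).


Interval decomposition of M: I[1,1], I[1,4], I[3,4]^2, I[4,4].
HN type (ℓ=4): μ^(1)=17/2; μ^(2)=6; μ^(3)=-9; μ^(4)=-24

((0, 0, 3, 3); (0, 0, 0, 1); (0, 1, 0, 0); (2, 0, 0, 0))


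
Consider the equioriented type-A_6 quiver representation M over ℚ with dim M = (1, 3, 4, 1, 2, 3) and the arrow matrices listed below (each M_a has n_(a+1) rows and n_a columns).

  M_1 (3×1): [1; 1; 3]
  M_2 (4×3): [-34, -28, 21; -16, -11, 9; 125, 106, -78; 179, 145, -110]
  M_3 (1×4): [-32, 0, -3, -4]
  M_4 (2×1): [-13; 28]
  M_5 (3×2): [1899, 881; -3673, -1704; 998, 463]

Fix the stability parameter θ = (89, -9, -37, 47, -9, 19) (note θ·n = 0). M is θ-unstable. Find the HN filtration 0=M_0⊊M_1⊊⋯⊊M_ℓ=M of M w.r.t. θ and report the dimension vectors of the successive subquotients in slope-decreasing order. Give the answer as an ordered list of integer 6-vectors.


Interval decomposition of M: I[1,6], I[2,3]^2, I[3,3], I[5,6], I[6,6].
HN type (ℓ=5): μ^(1)=19; μ^(2)=43/3; μ^(3)=-9; μ^(4)=-23; μ^(5)=-37

((0, 0, 0, 1, 1, 3); (1, 1, 1, 0, 0, 0); (0, 0, 0, 0, 1, 0); (0, 2, 2, 0, 0, 0); (0, 0, 1, 0, 0, 0))
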